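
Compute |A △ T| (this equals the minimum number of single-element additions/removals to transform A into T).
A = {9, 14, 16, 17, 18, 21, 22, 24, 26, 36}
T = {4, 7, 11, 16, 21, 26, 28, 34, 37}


Set A = {9, 14, 16, 17, 18, 21, 22, 24, 26, 36}
Set T = {4, 7, 11, 16, 21, 26, 28, 34, 37}
Elements to remove from A (in A, not in T): {9, 14, 17, 18, 22, 24, 36} → 7 removals
Elements to add to A (in T, not in A): {4, 7, 11, 28, 34, 37} → 6 additions
Total edits = 7 + 6 = 13

13


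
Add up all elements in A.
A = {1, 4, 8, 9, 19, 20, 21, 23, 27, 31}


Set A = {1, 4, 8, 9, 19, 20, 21, 23, 27, 31}
Sum = 1 + 4 + 8 + 9 + 19 + 20 + 21 + 23 + 27 + 31 = 163

163


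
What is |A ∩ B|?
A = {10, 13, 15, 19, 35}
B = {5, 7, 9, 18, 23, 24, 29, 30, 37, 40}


Set A = {10, 13, 15, 19, 35}
Set B = {5, 7, 9, 18, 23, 24, 29, 30, 37, 40}
A ∩ B = {}
|A ∩ B| = 0

0


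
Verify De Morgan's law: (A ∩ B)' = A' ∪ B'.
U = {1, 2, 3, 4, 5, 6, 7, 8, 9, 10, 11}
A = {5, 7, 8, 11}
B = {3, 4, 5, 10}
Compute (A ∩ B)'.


U = {1, 2, 3, 4, 5, 6, 7, 8, 9, 10, 11}
A = {5, 7, 8, 11}, B = {3, 4, 5, 10}
A ∩ B = {5}
(A ∩ B)' = U \ (A ∩ B) = {1, 2, 3, 4, 6, 7, 8, 9, 10, 11}
Verification via A' ∪ B': A' = {1, 2, 3, 4, 6, 9, 10}, B' = {1, 2, 6, 7, 8, 9, 11}
A' ∪ B' = {1, 2, 3, 4, 6, 7, 8, 9, 10, 11} ✓

{1, 2, 3, 4, 6, 7, 8, 9, 10, 11}


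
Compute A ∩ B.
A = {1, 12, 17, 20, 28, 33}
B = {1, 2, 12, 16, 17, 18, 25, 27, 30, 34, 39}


Set A = {1, 12, 17, 20, 28, 33}
Set B = {1, 2, 12, 16, 17, 18, 25, 27, 30, 34, 39}
A ∩ B includes only elements in both sets.
Check each element of A against B:
1 ✓, 12 ✓, 17 ✓, 20 ✗, 28 ✗, 33 ✗
A ∩ B = {1, 12, 17}

{1, 12, 17}


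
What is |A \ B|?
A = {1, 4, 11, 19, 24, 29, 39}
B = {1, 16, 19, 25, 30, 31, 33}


Set A = {1, 4, 11, 19, 24, 29, 39}
Set B = {1, 16, 19, 25, 30, 31, 33}
A \ B = {4, 11, 24, 29, 39}
|A \ B| = 5

5


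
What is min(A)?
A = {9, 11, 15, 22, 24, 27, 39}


Set A = {9, 11, 15, 22, 24, 27, 39}
Elements in ascending order: 9, 11, 15, 22, 24, 27, 39
The smallest element is 9.

9


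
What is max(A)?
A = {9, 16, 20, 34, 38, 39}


Set A = {9, 16, 20, 34, 38, 39}
Elements in ascending order: 9, 16, 20, 34, 38, 39
The largest element is 39.

39


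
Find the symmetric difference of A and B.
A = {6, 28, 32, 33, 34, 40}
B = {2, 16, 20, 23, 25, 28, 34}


Set A = {6, 28, 32, 33, 34, 40}
Set B = {2, 16, 20, 23, 25, 28, 34}
A △ B = (A \ B) ∪ (B \ A)
Elements in A but not B: {6, 32, 33, 40}
Elements in B but not A: {2, 16, 20, 23, 25}
A △ B = {2, 6, 16, 20, 23, 25, 32, 33, 40}

{2, 6, 16, 20, 23, 25, 32, 33, 40}


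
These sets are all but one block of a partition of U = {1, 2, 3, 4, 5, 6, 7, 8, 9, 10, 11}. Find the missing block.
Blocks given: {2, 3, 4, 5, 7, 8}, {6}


U = {1, 2, 3, 4, 5, 6, 7, 8, 9, 10, 11}
Shown blocks: {2, 3, 4, 5, 7, 8}, {6}
A partition's blocks are pairwise disjoint and cover U, so the missing block = U \ (union of shown blocks).
Union of shown blocks: {2, 3, 4, 5, 6, 7, 8}
Missing block = U \ (union) = {1, 9, 10, 11}

{1, 9, 10, 11}


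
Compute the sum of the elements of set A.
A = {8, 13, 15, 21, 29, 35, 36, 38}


Set A = {8, 13, 15, 21, 29, 35, 36, 38}
Sum = 8 + 13 + 15 + 21 + 29 + 35 + 36 + 38 = 195

195


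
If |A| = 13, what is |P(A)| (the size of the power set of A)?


The set has 13 elements.
The power set contains all possible subsets.
|P(A)| = 2^|A| = 2^13 = 8192

8192


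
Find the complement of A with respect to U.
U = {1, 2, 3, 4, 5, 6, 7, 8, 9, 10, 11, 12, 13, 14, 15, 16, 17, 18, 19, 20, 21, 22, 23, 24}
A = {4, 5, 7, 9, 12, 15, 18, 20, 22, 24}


Universal set U = {1, 2, 3, 4, 5, 6, 7, 8, 9, 10, 11, 12, 13, 14, 15, 16, 17, 18, 19, 20, 21, 22, 23, 24}
Set A = {4, 5, 7, 9, 12, 15, 18, 20, 22, 24}
A' = U \ A = elements in U but not in A
Checking each element of U:
1 (not in A, include), 2 (not in A, include), 3 (not in A, include), 4 (in A, exclude), 5 (in A, exclude), 6 (not in A, include), 7 (in A, exclude), 8 (not in A, include), 9 (in A, exclude), 10 (not in A, include), 11 (not in A, include), 12 (in A, exclude), 13 (not in A, include), 14 (not in A, include), 15 (in A, exclude), 16 (not in A, include), 17 (not in A, include), 18 (in A, exclude), 19 (not in A, include), 20 (in A, exclude), 21 (not in A, include), 22 (in A, exclude), 23 (not in A, include), 24 (in A, exclude)
A' = {1, 2, 3, 6, 8, 10, 11, 13, 14, 16, 17, 19, 21, 23}

{1, 2, 3, 6, 8, 10, 11, 13, 14, 16, 17, 19, 21, 23}


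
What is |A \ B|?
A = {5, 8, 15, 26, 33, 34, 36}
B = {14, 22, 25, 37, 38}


Set A = {5, 8, 15, 26, 33, 34, 36}
Set B = {14, 22, 25, 37, 38}
A \ B = {5, 8, 15, 26, 33, 34, 36}
|A \ B| = 7

7


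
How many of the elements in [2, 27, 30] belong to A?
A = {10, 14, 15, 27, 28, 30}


Set A = {10, 14, 15, 27, 28, 30}
Candidates: [2, 27, 30]
Check each candidate:
2 ∉ A, 27 ∈ A, 30 ∈ A
Count of candidates in A: 2

2


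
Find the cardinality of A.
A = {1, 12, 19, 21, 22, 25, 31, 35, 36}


Set A = {1, 12, 19, 21, 22, 25, 31, 35, 36}
Listing elements: 1, 12, 19, 21, 22, 25, 31, 35, 36
Counting: 9 elements
|A| = 9

9


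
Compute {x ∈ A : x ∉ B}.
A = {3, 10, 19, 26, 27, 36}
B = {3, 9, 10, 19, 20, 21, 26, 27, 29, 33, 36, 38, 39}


Set A = {3, 10, 19, 26, 27, 36}
Set B = {3, 9, 10, 19, 20, 21, 26, 27, 29, 33, 36, 38, 39}
Check each element of A against B:
3 ∈ B, 10 ∈ B, 19 ∈ B, 26 ∈ B, 27 ∈ B, 36 ∈ B
Elements of A not in B: {}

{}


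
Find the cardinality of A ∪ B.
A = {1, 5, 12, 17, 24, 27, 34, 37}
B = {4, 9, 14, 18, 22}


Set A = {1, 5, 12, 17, 24, 27, 34, 37}, |A| = 8
Set B = {4, 9, 14, 18, 22}, |B| = 5
A ∩ B = {}, |A ∩ B| = 0
|A ∪ B| = |A| + |B| - |A ∩ B| = 8 + 5 - 0 = 13

13


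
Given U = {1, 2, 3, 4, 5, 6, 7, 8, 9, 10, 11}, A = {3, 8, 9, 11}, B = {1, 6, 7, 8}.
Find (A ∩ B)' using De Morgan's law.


U = {1, 2, 3, 4, 5, 6, 7, 8, 9, 10, 11}
A = {3, 8, 9, 11}, B = {1, 6, 7, 8}
A ∩ B = {8}
(A ∩ B)' = U \ (A ∩ B) = {1, 2, 3, 4, 5, 6, 7, 9, 10, 11}
Verification via A' ∪ B': A' = {1, 2, 4, 5, 6, 7, 10}, B' = {2, 3, 4, 5, 9, 10, 11}
A' ∪ B' = {1, 2, 3, 4, 5, 6, 7, 9, 10, 11} ✓

{1, 2, 3, 4, 5, 6, 7, 9, 10, 11}


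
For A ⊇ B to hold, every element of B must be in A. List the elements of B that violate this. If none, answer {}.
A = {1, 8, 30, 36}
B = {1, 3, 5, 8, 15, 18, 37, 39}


Set A = {1, 8, 30, 36}
Set B = {1, 3, 5, 8, 15, 18, 37, 39}
Check each element of B against A:
1 ∈ A, 3 ∉ A (include), 5 ∉ A (include), 8 ∈ A, 15 ∉ A (include), 18 ∉ A (include), 37 ∉ A (include), 39 ∉ A (include)
Elements of B not in A: {3, 5, 15, 18, 37, 39}

{3, 5, 15, 18, 37, 39}


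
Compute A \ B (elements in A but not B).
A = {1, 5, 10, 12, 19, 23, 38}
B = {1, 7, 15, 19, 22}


Set A = {1, 5, 10, 12, 19, 23, 38}
Set B = {1, 7, 15, 19, 22}
A \ B includes elements in A that are not in B.
Check each element of A:
1 (in B, remove), 5 (not in B, keep), 10 (not in B, keep), 12 (not in B, keep), 19 (in B, remove), 23 (not in B, keep), 38 (not in B, keep)
A \ B = {5, 10, 12, 23, 38}

{5, 10, 12, 23, 38}


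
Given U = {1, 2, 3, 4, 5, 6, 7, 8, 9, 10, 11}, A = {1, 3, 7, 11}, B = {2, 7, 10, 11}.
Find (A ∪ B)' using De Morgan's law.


U = {1, 2, 3, 4, 5, 6, 7, 8, 9, 10, 11}
A = {1, 3, 7, 11}, B = {2, 7, 10, 11}
A ∪ B = {1, 2, 3, 7, 10, 11}
(A ∪ B)' = U \ (A ∪ B) = {4, 5, 6, 8, 9}
Verification via A' ∩ B': A' = {2, 4, 5, 6, 8, 9, 10}, B' = {1, 3, 4, 5, 6, 8, 9}
A' ∩ B' = {4, 5, 6, 8, 9} ✓

{4, 5, 6, 8, 9}


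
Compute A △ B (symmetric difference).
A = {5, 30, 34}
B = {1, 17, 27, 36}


Set A = {5, 30, 34}
Set B = {1, 17, 27, 36}
A △ B = (A \ B) ∪ (B \ A)
Elements in A but not B: {5, 30, 34}
Elements in B but not A: {1, 17, 27, 36}
A △ B = {1, 5, 17, 27, 30, 34, 36}

{1, 5, 17, 27, 30, 34, 36}


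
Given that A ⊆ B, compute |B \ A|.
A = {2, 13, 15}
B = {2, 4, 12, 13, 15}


Set A = {2, 13, 15}, |A| = 3
Set B = {2, 4, 12, 13, 15}, |B| = 5
Since A ⊆ B: B \ A = {4, 12}
|B| - |A| = 5 - 3 = 2

2


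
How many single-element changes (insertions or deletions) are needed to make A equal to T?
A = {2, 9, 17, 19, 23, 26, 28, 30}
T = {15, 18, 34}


Set A = {2, 9, 17, 19, 23, 26, 28, 30}
Set T = {15, 18, 34}
Elements to remove from A (in A, not in T): {2, 9, 17, 19, 23, 26, 28, 30} → 8 removals
Elements to add to A (in T, not in A): {15, 18, 34} → 3 additions
Total edits = 8 + 3 = 11

11


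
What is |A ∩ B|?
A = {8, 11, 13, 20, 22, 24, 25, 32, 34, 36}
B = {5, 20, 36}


Set A = {8, 11, 13, 20, 22, 24, 25, 32, 34, 36}
Set B = {5, 20, 36}
A ∩ B = {20, 36}
|A ∩ B| = 2

2


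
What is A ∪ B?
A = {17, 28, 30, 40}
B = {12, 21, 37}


Set A = {17, 28, 30, 40}
Set B = {12, 21, 37}
A ∪ B includes all elements in either set.
Elements from A: {17, 28, 30, 40}
Elements from B not already included: {12, 21, 37}
A ∪ B = {12, 17, 21, 28, 30, 37, 40}

{12, 17, 21, 28, 30, 37, 40}


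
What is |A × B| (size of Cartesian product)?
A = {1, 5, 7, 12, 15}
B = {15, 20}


Set A = {1, 5, 7, 12, 15} has 5 elements.
Set B = {15, 20} has 2 elements.
|A × B| = |A| × |B| = 5 × 2 = 10

10


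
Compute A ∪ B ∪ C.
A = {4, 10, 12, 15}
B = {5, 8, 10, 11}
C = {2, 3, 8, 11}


Set A = {4, 10, 12, 15}
Set B = {5, 8, 10, 11}
Set C = {2, 3, 8, 11}
First, A ∪ B = {4, 5, 8, 10, 11, 12, 15}
Then, (A ∪ B) ∪ C = {2, 3, 4, 5, 8, 10, 11, 12, 15}

{2, 3, 4, 5, 8, 10, 11, 12, 15}


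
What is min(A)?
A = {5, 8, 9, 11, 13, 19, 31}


Set A = {5, 8, 9, 11, 13, 19, 31}
Elements in ascending order: 5, 8, 9, 11, 13, 19, 31
The smallest element is 5.

5


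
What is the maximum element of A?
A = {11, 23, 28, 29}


Set A = {11, 23, 28, 29}
Elements in ascending order: 11, 23, 28, 29
The largest element is 29.

29


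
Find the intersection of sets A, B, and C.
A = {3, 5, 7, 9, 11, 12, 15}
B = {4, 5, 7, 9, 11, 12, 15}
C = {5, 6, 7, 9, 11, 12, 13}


Set A = {3, 5, 7, 9, 11, 12, 15}
Set B = {4, 5, 7, 9, 11, 12, 15}
Set C = {5, 6, 7, 9, 11, 12, 13}
First, A ∩ B = {5, 7, 9, 11, 12, 15}
Then, (A ∩ B) ∩ C = {5, 7, 9, 11, 12}

{5, 7, 9, 11, 12}


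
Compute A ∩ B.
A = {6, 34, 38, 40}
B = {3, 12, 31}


Set A = {6, 34, 38, 40}
Set B = {3, 12, 31}
A ∩ B includes only elements in both sets.
Check each element of A against B:
6 ✗, 34 ✗, 38 ✗, 40 ✗
A ∩ B = {}

{}


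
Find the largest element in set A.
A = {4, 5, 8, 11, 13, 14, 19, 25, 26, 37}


Set A = {4, 5, 8, 11, 13, 14, 19, 25, 26, 37}
Elements in ascending order: 4, 5, 8, 11, 13, 14, 19, 25, 26, 37
The largest element is 37.

37


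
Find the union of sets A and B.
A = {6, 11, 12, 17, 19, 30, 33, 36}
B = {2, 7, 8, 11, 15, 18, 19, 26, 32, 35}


Set A = {6, 11, 12, 17, 19, 30, 33, 36}
Set B = {2, 7, 8, 11, 15, 18, 19, 26, 32, 35}
A ∪ B includes all elements in either set.
Elements from A: {6, 11, 12, 17, 19, 30, 33, 36}
Elements from B not already included: {2, 7, 8, 15, 18, 26, 32, 35}
A ∪ B = {2, 6, 7, 8, 11, 12, 15, 17, 18, 19, 26, 30, 32, 33, 35, 36}

{2, 6, 7, 8, 11, 12, 15, 17, 18, 19, 26, 30, 32, 33, 35, 36}


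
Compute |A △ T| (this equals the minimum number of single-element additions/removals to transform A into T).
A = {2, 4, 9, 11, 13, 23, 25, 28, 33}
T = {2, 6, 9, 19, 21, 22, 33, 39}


Set A = {2, 4, 9, 11, 13, 23, 25, 28, 33}
Set T = {2, 6, 9, 19, 21, 22, 33, 39}
Elements to remove from A (in A, not in T): {4, 11, 13, 23, 25, 28} → 6 removals
Elements to add to A (in T, not in A): {6, 19, 21, 22, 39} → 5 additions
Total edits = 6 + 5 = 11

11


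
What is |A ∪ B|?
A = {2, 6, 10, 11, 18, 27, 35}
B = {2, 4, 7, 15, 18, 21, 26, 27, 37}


Set A = {2, 6, 10, 11, 18, 27, 35}, |A| = 7
Set B = {2, 4, 7, 15, 18, 21, 26, 27, 37}, |B| = 9
A ∩ B = {2, 18, 27}, |A ∩ B| = 3
|A ∪ B| = |A| + |B| - |A ∩ B| = 7 + 9 - 3 = 13

13


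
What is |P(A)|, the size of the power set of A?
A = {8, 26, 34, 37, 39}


Set A = {8, 26, 34, 37, 39}
|A| = 5
The power set P(A) contains all subsets of A.
|P(A)| = 2^|A| = 2^5 = 32

32


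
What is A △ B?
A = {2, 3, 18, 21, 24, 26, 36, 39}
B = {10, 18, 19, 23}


Set A = {2, 3, 18, 21, 24, 26, 36, 39}
Set B = {10, 18, 19, 23}
A △ B = (A \ B) ∪ (B \ A)
Elements in A but not B: {2, 3, 21, 24, 26, 36, 39}
Elements in B but not A: {10, 19, 23}
A △ B = {2, 3, 10, 19, 21, 23, 24, 26, 36, 39}

{2, 3, 10, 19, 21, 23, 24, 26, 36, 39}


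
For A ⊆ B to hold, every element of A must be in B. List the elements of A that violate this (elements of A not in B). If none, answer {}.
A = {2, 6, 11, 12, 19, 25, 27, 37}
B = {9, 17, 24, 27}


Set A = {2, 6, 11, 12, 19, 25, 27, 37}
Set B = {9, 17, 24, 27}
Check each element of A against B:
2 ∉ B (include), 6 ∉ B (include), 11 ∉ B (include), 12 ∉ B (include), 19 ∉ B (include), 25 ∉ B (include), 27 ∈ B, 37 ∉ B (include)
Elements of A not in B: {2, 6, 11, 12, 19, 25, 37}

{2, 6, 11, 12, 19, 25, 37}


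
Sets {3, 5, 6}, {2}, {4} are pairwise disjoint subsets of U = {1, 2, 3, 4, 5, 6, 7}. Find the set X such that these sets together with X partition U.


U = {1, 2, 3, 4, 5, 6, 7}
Shown blocks: {3, 5, 6}, {2}, {4}
A partition's blocks are pairwise disjoint and cover U, so the missing block = U \ (union of shown blocks).
Union of shown blocks: {2, 3, 4, 5, 6}
Missing block = U \ (union) = {1, 7}

{1, 7}


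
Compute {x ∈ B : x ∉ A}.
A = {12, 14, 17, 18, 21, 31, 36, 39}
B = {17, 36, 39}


Set A = {12, 14, 17, 18, 21, 31, 36, 39}
Set B = {17, 36, 39}
Check each element of B against A:
17 ∈ A, 36 ∈ A, 39 ∈ A
Elements of B not in A: {}

{}


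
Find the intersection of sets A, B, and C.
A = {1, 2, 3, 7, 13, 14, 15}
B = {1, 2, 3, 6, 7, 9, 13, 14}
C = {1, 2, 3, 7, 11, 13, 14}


Set A = {1, 2, 3, 7, 13, 14, 15}
Set B = {1, 2, 3, 6, 7, 9, 13, 14}
Set C = {1, 2, 3, 7, 11, 13, 14}
First, A ∩ B = {1, 2, 3, 7, 13, 14}
Then, (A ∩ B) ∩ C = {1, 2, 3, 7, 13, 14}

{1, 2, 3, 7, 13, 14}


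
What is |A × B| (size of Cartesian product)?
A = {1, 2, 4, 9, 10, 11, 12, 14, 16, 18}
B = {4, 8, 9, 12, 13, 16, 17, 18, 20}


Set A = {1, 2, 4, 9, 10, 11, 12, 14, 16, 18} has 10 elements.
Set B = {4, 8, 9, 12, 13, 16, 17, 18, 20} has 9 elements.
|A × B| = |A| × |B| = 10 × 9 = 90

90


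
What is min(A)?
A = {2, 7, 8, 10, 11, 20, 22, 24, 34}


Set A = {2, 7, 8, 10, 11, 20, 22, 24, 34}
Elements in ascending order: 2, 7, 8, 10, 11, 20, 22, 24, 34
The smallest element is 2.

2


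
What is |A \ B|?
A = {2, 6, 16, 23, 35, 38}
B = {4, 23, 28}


Set A = {2, 6, 16, 23, 35, 38}
Set B = {4, 23, 28}
A \ B = {2, 6, 16, 35, 38}
|A \ B| = 5

5


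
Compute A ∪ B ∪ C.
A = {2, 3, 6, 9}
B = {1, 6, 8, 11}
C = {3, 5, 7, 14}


Set A = {2, 3, 6, 9}
Set B = {1, 6, 8, 11}
Set C = {3, 5, 7, 14}
First, A ∪ B = {1, 2, 3, 6, 8, 9, 11}
Then, (A ∪ B) ∪ C = {1, 2, 3, 5, 6, 7, 8, 9, 11, 14}

{1, 2, 3, 5, 6, 7, 8, 9, 11, 14}


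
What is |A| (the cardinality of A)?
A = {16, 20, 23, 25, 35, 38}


Set A = {16, 20, 23, 25, 35, 38}
Listing elements: 16, 20, 23, 25, 35, 38
Counting: 6 elements
|A| = 6

6


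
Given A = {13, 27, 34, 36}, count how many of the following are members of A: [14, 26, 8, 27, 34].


Set A = {13, 27, 34, 36}
Candidates: [14, 26, 8, 27, 34]
Check each candidate:
14 ∉ A, 26 ∉ A, 8 ∉ A, 27 ∈ A, 34 ∈ A
Count of candidates in A: 2

2


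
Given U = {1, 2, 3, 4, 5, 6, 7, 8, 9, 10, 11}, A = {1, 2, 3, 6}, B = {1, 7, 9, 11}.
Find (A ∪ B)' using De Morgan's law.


U = {1, 2, 3, 4, 5, 6, 7, 8, 9, 10, 11}
A = {1, 2, 3, 6}, B = {1, 7, 9, 11}
A ∪ B = {1, 2, 3, 6, 7, 9, 11}
(A ∪ B)' = U \ (A ∪ B) = {4, 5, 8, 10}
Verification via A' ∩ B': A' = {4, 5, 7, 8, 9, 10, 11}, B' = {2, 3, 4, 5, 6, 8, 10}
A' ∩ B' = {4, 5, 8, 10} ✓

{4, 5, 8, 10}


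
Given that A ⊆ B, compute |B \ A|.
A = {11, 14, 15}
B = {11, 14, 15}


Set A = {11, 14, 15}, |A| = 3
Set B = {11, 14, 15}, |B| = 3
Since A ⊆ B: B \ A = {}
|B| - |A| = 3 - 3 = 0

0


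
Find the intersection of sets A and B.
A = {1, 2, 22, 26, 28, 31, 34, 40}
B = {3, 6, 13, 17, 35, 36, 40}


Set A = {1, 2, 22, 26, 28, 31, 34, 40}
Set B = {3, 6, 13, 17, 35, 36, 40}
A ∩ B includes only elements in both sets.
Check each element of A against B:
1 ✗, 2 ✗, 22 ✗, 26 ✗, 28 ✗, 31 ✗, 34 ✗, 40 ✓
A ∩ B = {40}

{40}


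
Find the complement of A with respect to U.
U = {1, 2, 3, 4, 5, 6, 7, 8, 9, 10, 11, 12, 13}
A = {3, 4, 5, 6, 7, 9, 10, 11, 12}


Universal set U = {1, 2, 3, 4, 5, 6, 7, 8, 9, 10, 11, 12, 13}
Set A = {3, 4, 5, 6, 7, 9, 10, 11, 12}
A' = U \ A = elements in U but not in A
Checking each element of U:
1 (not in A, include), 2 (not in A, include), 3 (in A, exclude), 4 (in A, exclude), 5 (in A, exclude), 6 (in A, exclude), 7 (in A, exclude), 8 (not in A, include), 9 (in A, exclude), 10 (in A, exclude), 11 (in A, exclude), 12 (in A, exclude), 13 (not in A, include)
A' = {1, 2, 8, 13}

{1, 2, 8, 13}


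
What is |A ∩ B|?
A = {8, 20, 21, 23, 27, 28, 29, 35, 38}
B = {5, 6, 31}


Set A = {8, 20, 21, 23, 27, 28, 29, 35, 38}
Set B = {5, 6, 31}
A ∩ B = {}
|A ∩ B| = 0

0


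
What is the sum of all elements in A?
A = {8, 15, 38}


Set A = {8, 15, 38}
Sum = 8 + 15 + 38 = 61

61


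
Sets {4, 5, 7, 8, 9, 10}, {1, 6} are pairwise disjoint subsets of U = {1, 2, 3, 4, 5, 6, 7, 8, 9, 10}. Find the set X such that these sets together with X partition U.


U = {1, 2, 3, 4, 5, 6, 7, 8, 9, 10}
Shown blocks: {4, 5, 7, 8, 9, 10}, {1, 6}
A partition's blocks are pairwise disjoint and cover U, so the missing block = U \ (union of shown blocks).
Union of shown blocks: {1, 4, 5, 6, 7, 8, 9, 10}
Missing block = U \ (union) = {2, 3}

{2, 3}


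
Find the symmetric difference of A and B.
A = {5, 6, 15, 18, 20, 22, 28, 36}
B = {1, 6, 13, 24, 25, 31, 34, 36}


Set A = {5, 6, 15, 18, 20, 22, 28, 36}
Set B = {1, 6, 13, 24, 25, 31, 34, 36}
A △ B = (A \ B) ∪ (B \ A)
Elements in A but not B: {5, 15, 18, 20, 22, 28}
Elements in B but not A: {1, 13, 24, 25, 31, 34}
A △ B = {1, 5, 13, 15, 18, 20, 22, 24, 25, 28, 31, 34}

{1, 5, 13, 15, 18, 20, 22, 24, 25, 28, 31, 34}


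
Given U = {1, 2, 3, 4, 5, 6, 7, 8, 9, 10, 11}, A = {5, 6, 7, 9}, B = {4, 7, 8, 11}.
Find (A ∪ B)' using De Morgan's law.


U = {1, 2, 3, 4, 5, 6, 7, 8, 9, 10, 11}
A = {5, 6, 7, 9}, B = {4, 7, 8, 11}
A ∪ B = {4, 5, 6, 7, 8, 9, 11}
(A ∪ B)' = U \ (A ∪ B) = {1, 2, 3, 10}
Verification via A' ∩ B': A' = {1, 2, 3, 4, 8, 10, 11}, B' = {1, 2, 3, 5, 6, 9, 10}
A' ∩ B' = {1, 2, 3, 10} ✓

{1, 2, 3, 10}


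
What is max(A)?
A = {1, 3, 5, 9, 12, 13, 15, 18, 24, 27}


Set A = {1, 3, 5, 9, 12, 13, 15, 18, 24, 27}
Elements in ascending order: 1, 3, 5, 9, 12, 13, 15, 18, 24, 27
The largest element is 27.

27


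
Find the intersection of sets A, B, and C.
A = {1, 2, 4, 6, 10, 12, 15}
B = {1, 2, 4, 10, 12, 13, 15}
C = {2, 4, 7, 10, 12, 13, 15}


Set A = {1, 2, 4, 6, 10, 12, 15}
Set B = {1, 2, 4, 10, 12, 13, 15}
Set C = {2, 4, 7, 10, 12, 13, 15}
First, A ∩ B = {1, 2, 4, 10, 12, 15}
Then, (A ∩ B) ∩ C = {2, 4, 10, 12, 15}

{2, 4, 10, 12, 15}


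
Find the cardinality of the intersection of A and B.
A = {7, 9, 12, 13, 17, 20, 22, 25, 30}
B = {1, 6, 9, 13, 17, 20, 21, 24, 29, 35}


Set A = {7, 9, 12, 13, 17, 20, 22, 25, 30}
Set B = {1, 6, 9, 13, 17, 20, 21, 24, 29, 35}
A ∩ B = {9, 13, 17, 20}
|A ∩ B| = 4

4


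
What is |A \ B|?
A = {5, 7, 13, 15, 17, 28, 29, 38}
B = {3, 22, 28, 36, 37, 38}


Set A = {5, 7, 13, 15, 17, 28, 29, 38}
Set B = {3, 22, 28, 36, 37, 38}
A \ B = {5, 7, 13, 15, 17, 29}
|A \ B| = 6

6


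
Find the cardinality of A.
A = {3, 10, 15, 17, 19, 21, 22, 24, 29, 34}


Set A = {3, 10, 15, 17, 19, 21, 22, 24, 29, 34}
Listing elements: 3, 10, 15, 17, 19, 21, 22, 24, 29, 34
Counting: 10 elements
|A| = 10

10


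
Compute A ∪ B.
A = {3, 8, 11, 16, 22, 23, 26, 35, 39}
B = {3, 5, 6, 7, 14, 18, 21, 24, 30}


Set A = {3, 8, 11, 16, 22, 23, 26, 35, 39}
Set B = {3, 5, 6, 7, 14, 18, 21, 24, 30}
A ∪ B includes all elements in either set.
Elements from A: {3, 8, 11, 16, 22, 23, 26, 35, 39}
Elements from B not already included: {5, 6, 7, 14, 18, 21, 24, 30}
A ∪ B = {3, 5, 6, 7, 8, 11, 14, 16, 18, 21, 22, 23, 24, 26, 30, 35, 39}

{3, 5, 6, 7, 8, 11, 14, 16, 18, 21, 22, 23, 24, 26, 30, 35, 39}


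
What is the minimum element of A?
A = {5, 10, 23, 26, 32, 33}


Set A = {5, 10, 23, 26, 32, 33}
Elements in ascending order: 5, 10, 23, 26, 32, 33
The smallest element is 5.

5


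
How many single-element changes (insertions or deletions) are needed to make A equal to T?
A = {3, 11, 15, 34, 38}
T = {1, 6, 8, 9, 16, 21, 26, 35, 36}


Set A = {3, 11, 15, 34, 38}
Set T = {1, 6, 8, 9, 16, 21, 26, 35, 36}
Elements to remove from A (in A, not in T): {3, 11, 15, 34, 38} → 5 removals
Elements to add to A (in T, not in A): {1, 6, 8, 9, 16, 21, 26, 35, 36} → 9 additions
Total edits = 5 + 9 = 14

14


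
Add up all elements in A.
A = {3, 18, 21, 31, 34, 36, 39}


Set A = {3, 18, 21, 31, 34, 36, 39}
Sum = 3 + 18 + 21 + 31 + 34 + 36 + 39 = 182

182


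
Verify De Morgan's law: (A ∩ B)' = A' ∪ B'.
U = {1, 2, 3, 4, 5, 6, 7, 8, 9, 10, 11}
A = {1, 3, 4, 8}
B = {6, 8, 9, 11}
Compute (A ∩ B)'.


U = {1, 2, 3, 4, 5, 6, 7, 8, 9, 10, 11}
A = {1, 3, 4, 8}, B = {6, 8, 9, 11}
A ∩ B = {8}
(A ∩ B)' = U \ (A ∩ B) = {1, 2, 3, 4, 5, 6, 7, 9, 10, 11}
Verification via A' ∪ B': A' = {2, 5, 6, 7, 9, 10, 11}, B' = {1, 2, 3, 4, 5, 7, 10}
A' ∪ B' = {1, 2, 3, 4, 5, 6, 7, 9, 10, 11} ✓

{1, 2, 3, 4, 5, 6, 7, 9, 10, 11}


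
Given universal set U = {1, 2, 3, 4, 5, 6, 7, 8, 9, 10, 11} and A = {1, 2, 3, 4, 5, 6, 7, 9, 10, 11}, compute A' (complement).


Universal set U = {1, 2, 3, 4, 5, 6, 7, 8, 9, 10, 11}
Set A = {1, 2, 3, 4, 5, 6, 7, 9, 10, 11}
A' = U \ A = elements in U but not in A
Checking each element of U:
1 (in A, exclude), 2 (in A, exclude), 3 (in A, exclude), 4 (in A, exclude), 5 (in A, exclude), 6 (in A, exclude), 7 (in A, exclude), 8 (not in A, include), 9 (in A, exclude), 10 (in A, exclude), 11 (in A, exclude)
A' = {8}

{8}


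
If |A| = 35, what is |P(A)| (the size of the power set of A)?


The set has 35 elements.
The power set contains all possible subsets.
|P(A)| = 2^|A| = 2^35 = 34359738368

34359738368


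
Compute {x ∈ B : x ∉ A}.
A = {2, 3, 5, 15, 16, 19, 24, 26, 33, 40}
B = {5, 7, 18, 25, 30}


Set A = {2, 3, 5, 15, 16, 19, 24, 26, 33, 40}
Set B = {5, 7, 18, 25, 30}
Check each element of B against A:
5 ∈ A, 7 ∉ A (include), 18 ∉ A (include), 25 ∉ A (include), 30 ∉ A (include)
Elements of B not in A: {7, 18, 25, 30}

{7, 18, 25, 30}


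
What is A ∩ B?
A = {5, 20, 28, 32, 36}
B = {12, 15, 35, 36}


Set A = {5, 20, 28, 32, 36}
Set B = {12, 15, 35, 36}
A ∩ B includes only elements in both sets.
Check each element of A against B:
5 ✗, 20 ✗, 28 ✗, 32 ✗, 36 ✓
A ∩ B = {36}

{36}


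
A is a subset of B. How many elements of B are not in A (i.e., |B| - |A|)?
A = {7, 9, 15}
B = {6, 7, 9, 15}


Set A = {7, 9, 15}, |A| = 3
Set B = {6, 7, 9, 15}, |B| = 4
Since A ⊆ B: B \ A = {6}
|B| - |A| = 4 - 3 = 1

1


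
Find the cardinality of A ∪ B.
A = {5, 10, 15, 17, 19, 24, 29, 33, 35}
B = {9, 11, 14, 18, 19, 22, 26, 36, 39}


Set A = {5, 10, 15, 17, 19, 24, 29, 33, 35}, |A| = 9
Set B = {9, 11, 14, 18, 19, 22, 26, 36, 39}, |B| = 9
A ∩ B = {19}, |A ∩ B| = 1
|A ∪ B| = |A| + |B| - |A ∩ B| = 9 + 9 - 1 = 17

17


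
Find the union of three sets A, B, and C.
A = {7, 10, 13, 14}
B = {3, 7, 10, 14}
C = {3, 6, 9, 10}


Set A = {7, 10, 13, 14}
Set B = {3, 7, 10, 14}
Set C = {3, 6, 9, 10}
First, A ∪ B = {3, 7, 10, 13, 14}
Then, (A ∪ B) ∪ C = {3, 6, 7, 9, 10, 13, 14}

{3, 6, 7, 9, 10, 13, 14}


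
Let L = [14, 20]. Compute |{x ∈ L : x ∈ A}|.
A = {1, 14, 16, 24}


Set A = {1, 14, 16, 24}
Candidates: [14, 20]
Check each candidate:
14 ∈ A, 20 ∉ A
Count of candidates in A: 1

1


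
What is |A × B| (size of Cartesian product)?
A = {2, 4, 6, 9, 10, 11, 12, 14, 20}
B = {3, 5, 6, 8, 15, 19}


Set A = {2, 4, 6, 9, 10, 11, 12, 14, 20} has 9 elements.
Set B = {3, 5, 6, 8, 15, 19} has 6 elements.
|A × B| = |A| × |B| = 9 × 6 = 54

54


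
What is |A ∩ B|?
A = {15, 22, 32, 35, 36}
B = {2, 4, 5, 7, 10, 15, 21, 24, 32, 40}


Set A = {15, 22, 32, 35, 36}
Set B = {2, 4, 5, 7, 10, 15, 21, 24, 32, 40}
A ∩ B = {15, 32}
|A ∩ B| = 2

2


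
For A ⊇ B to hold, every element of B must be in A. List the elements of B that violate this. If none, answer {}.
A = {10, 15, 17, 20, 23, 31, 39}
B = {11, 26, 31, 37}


Set A = {10, 15, 17, 20, 23, 31, 39}
Set B = {11, 26, 31, 37}
Check each element of B against A:
11 ∉ A (include), 26 ∉ A (include), 31 ∈ A, 37 ∉ A (include)
Elements of B not in A: {11, 26, 37}

{11, 26, 37}


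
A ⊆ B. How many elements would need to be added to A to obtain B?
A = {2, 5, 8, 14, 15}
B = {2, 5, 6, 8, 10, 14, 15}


Set A = {2, 5, 8, 14, 15}, |A| = 5
Set B = {2, 5, 6, 8, 10, 14, 15}, |B| = 7
Since A ⊆ B: B \ A = {6, 10}
|B| - |A| = 7 - 5 = 2

2


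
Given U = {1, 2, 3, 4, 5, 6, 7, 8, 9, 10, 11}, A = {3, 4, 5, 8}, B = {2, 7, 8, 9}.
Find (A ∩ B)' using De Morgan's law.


U = {1, 2, 3, 4, 5, 6, 7, 8, 9, 10, 11}
A = {3, 4, 5, 8}, B = {2, 7, 8, 9}
A ∩ B = {8}
(A ∩ B)' = U \ (A ∩ B) = {1, 2, 3, 4, 5, 6, 7, 9, 10, 11}
Verification via A' ∪ B': A' = {1, 2, 6, 7, 9, 10, 11}, B' = {1, 3, 4, 5, 6, 10, 11}
A' ∪ B' = {1, 2, 3, 4, 5, 6, 7, 9, 10, 11} ✓

{1, 2, 3, 4, 5, 6, 7, 9, 10, 11}


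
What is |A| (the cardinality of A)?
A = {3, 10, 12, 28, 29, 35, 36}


Set A = {3, 10, 12, 28, 29, 35, 36}
Listing elements: 3, 10, 12, 28, 29, 35, 36
Counting: 7 elements
|A| = 7

7


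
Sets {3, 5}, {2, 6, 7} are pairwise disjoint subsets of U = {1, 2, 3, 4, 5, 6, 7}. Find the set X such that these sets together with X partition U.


U = {1, 2, 3, 4, 5, 6, 7}
Shown blocks: {3, 5}, {2, 6, 7}
A partition's blocks are pairwise disjoint and cover U, so the missing block = U \ (union of shown blocks).
Union of shown blocks: {2, 3, 5, 6, 7}
Missing block = U \ (union) = {1, 4}

{1, 4}


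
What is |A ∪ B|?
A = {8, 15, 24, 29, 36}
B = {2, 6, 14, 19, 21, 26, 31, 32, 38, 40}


Set A = {8, 15, 24, 29, 36}, |A| = 5
Set B = {2, 6, 14, 19, 21, 26, 31, 32, 38, 40}, |B| = 10
A ∩ B = {}, |A ∩ B| = 0
|A ∪ B| = |A| + |B| - |A ∩ B| = 5 + 10 - 0 = 15

15


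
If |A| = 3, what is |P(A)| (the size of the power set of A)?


The set has 3 elements.
The power set contains all possible subsets.
|P(A)| = 2^|A| = 2^3 = 8

8


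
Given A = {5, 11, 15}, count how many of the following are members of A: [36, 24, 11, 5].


Set A = {5, 11, 15}
Candidates: [36, 24, 11, 5]
Check each candidate:
36 ∉ A, 24 ∉ A, 11 ∈ A, 5 ∈ A
Count of candidates in A: 2

2


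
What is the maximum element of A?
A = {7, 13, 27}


Set A = {7, 13, 27}
Elements in ascending order: 7, 13, 27
The largest element is 27.

27


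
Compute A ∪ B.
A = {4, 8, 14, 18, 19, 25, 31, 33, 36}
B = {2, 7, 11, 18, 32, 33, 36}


Set A = {4, 8, 14, 18, 19, 25, 31, 33, 36}
Set B = {2, 7, 11, 18, 32, 33, 36}
A ∪ B includes all elements in either set.
Elements from A: {4, 8, 14, 18, 19, 25, 31, 33, 36}
Elements from B not already included: {2, 7, 11, 32}
A ∪ B = {2, 4, 7, 8, 11, 14, 18, 19, 25, 31, 32, 33, 36}

{2, 4, 7, 8, 11, 14, 18, 19, 25, 31, 32, 33, 36}


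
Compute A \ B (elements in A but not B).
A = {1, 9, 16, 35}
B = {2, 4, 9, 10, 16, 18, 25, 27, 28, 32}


Set A = {1, 9, 16, 35}
Set B = {2, 4, 9, 10, 16, 18, 25, 27, 28, 32}
A \ B includes elements in A that are not in B.
Check each element of A:
1 (not in B, keep), 9 (in B, remove), 16 (in B, remove), 35 (not in B, keep)
A \ B = {1, 35}

{1, 35}


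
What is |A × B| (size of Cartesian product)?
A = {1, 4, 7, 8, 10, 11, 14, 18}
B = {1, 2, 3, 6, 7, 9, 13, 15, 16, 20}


Set A = {1, 4, 7, 8, 10, 11, 14, 18} has 8 elements.
Set B = {1, 2, 3, 6, 7, 9, 13, 15, 16, 20} has 10 elements.
|A × B| = |A| × |B| = 8 × 10 = 80

80


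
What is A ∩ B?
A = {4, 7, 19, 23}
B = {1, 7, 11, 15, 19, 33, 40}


Set A = {4, 7, 19, 23}
Set B = {1, 7, 11, 15, 19, 33, 40}
A ∩ B includes only elements in both sets.
Check each element of A against B:
4 ✗, 7 ✓, 19 ✓, 23 ✗
A ∩ B = {7, 19}

{7, 19}


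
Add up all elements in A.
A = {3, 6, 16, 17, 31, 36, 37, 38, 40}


Set A = {3, 6, 16, 17, 31, 36, 37, 38, 40}
Sum = 3 + 6 + 16 + 17 + 31 + 36 + 37 + 38 + 40 = 224

224


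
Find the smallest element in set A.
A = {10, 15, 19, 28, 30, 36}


Set A = {10, 15, 19, 28, 30, 36}
Elements in ascending order: 10, 15, 19, 28, 30, 36
The smallest element is 10.

10


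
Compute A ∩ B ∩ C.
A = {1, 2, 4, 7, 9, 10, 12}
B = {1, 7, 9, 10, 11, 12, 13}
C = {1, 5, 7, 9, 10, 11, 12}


Set A = {1, 2, 4, 7, 9, 10, 12}
Set B = {1, 7, 9, 10, 11, 12, 13}
Set C = {1, 5, 7, 9, 10, 11, 12}
First, A ∩ B = {1, 7, 9, 10, 12}
Then, (A ∩ B) ∩ C = {1, 7, 9, 10, 12}

{1, 7, 9, 10, 12}


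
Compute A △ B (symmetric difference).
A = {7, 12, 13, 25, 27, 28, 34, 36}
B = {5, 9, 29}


Set A = {7, 12, 13, 25, 27, 28, 34, 36}
Set B = {5, 9, 29}
A △ B = (A \ B) ∪ (B \ A)
Elements in A but not B: {7, 12, 13, 25, 27, 28, 34, 36}
Elements in B but not A: {5, 9, 29}
A △ B = {5, 7, 9, 12, 13, 25, 27, 28, 29, 34, 36}

{5, 7, 9, 12, 13, 25, 27, 28, 29, 34, 36}


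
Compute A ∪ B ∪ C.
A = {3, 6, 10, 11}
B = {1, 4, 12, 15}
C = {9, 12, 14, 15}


Set A = {3, 6, 10, 11}
Set B = {1, 4, 12, 15}
Set C = {9, 12, 14, 15}
First, A ∪ B = {1, 3, 4, 6, 10, 11, 12, 15}
Then, (A ∪ B) ∪ C = {1, 3, 4, 6, 9, 10, 11, 12, 14, 15}

{1, 3, 4, 6, 9, 10, 11, 12, 14, 15}


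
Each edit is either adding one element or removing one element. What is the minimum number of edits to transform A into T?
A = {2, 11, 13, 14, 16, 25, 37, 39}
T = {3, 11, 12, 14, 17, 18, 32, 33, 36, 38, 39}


Set A = {2, 11, 13, 14, 16, 25, 37, 39}
Set T = {3, 11, 12, 14, 17, 18, 32, 33, 36, 38, 39}
Elements to remove from A (in A, not in T): {2, 13, 16, 25, 37} → 5 removals
Elements to add to A (in T, not in A): {3, 12, 17, 18, 32, 33, 36, 38} → 8 additions
Total edits = 5 + 8 = 13

13


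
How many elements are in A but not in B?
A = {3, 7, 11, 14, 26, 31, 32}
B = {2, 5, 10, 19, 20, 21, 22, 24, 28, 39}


Set A = {3, 7, 11, 14, 26, 31, 32}
Set B = {2, 5, 10, 19, 20, 21, 22, 24, 28, 39}
A \ B = {3, 7, 11, 14, 26, 31, 32}
|A \ B| = 7

7


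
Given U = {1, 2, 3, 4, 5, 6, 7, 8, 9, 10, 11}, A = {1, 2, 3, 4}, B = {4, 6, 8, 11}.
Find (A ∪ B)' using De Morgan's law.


U = {1, 2, 3, 4, 5, 6, 7, 8, 9, 10, 11}
A = {1, 2, 3, 4}, B = {4, 6, 8, 11}
A ∪ B = {1, 2, 3, 4, 6, 8, 11}
(A ∪ B)' = U \ (A ∪ B) = {5, 7, 9, 10}
Verification via A' ∩ B': A' = {5, 6, 7, 8, 9, 10, 11}, B' = {1, 2, 3, 5, 7, 9, 10}
A' ∩ B' = {5, 7, 9, 10} ✓

{5, 7, 9, 10}


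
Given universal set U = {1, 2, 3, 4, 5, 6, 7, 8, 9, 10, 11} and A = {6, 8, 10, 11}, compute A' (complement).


Universal set U = {1, 2, 3, 4, 5, 6, 7, 8, 9, 10, 11}
Set A = {6, 8, 10, 11}
A' = U \ A = elements in U but not in A
Checking each element of U:
1 (not in A, include), 2 (not in A, include), 3 (not in A, include), 4 (not in A, include), 5 (not in A, include), 6 (in A, exclude), 7 (not in A, include), 8 (in A, exclude), 9 (not in A, include), 10 (in A, exclude), 11 (in A, exclude)
A' = {1, 2, 3, 4, 5, 7, 9}

{1, 2, 3, 4, 5, 7, 9}


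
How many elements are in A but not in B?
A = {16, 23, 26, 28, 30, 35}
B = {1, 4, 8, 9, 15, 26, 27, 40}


Set A = {16, 23, 26, 28, 30, 35}
Set B = {1, 4, 8, 9, 15, 26, 27, 40}
A \ B = {16, 23, 28, 30, 35}
|A \ B| = 5

5


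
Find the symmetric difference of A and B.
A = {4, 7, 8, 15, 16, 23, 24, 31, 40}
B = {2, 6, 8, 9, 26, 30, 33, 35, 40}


Set A = {4, 7, 8, 15, 16, 23, 24, 31, 40}
Set B = {2, 6, 8, 9, 26, 30, 33, 35, 40}
A △ B = (A \ B) ∪ (B \ A)
Elements in A but not B: {4, 7, 15, 16, 23, 24, 31}
Elements in B but not A: {2, 6, 9, 26, 30, 33, 35}
A △ B = {2, 4, 6, 7, 9, 15, 16, 23, 24, 26, 30, 31, 33, 35}

{2, 4, 6, 7, 9, 15, 16, 23, 24, 26, 30, 31, 33, 35}


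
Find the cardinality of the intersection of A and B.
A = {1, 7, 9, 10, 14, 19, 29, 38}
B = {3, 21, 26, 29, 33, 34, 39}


Set A = {1, 7, 9, 10, 14, 19, 29, 38}
Set B = {3, 21, 26, 29, 33, 34, 39}
A ∩ B = {29}
|A ∩ B| = 1

1


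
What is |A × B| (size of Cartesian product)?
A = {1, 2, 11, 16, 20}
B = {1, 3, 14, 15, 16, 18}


Set A = {1, 2, 11, 16, 20} has 5 elements.
Set B = {1, 3, 14, 15, 16, 18} has 6 elements.
|A × B| = |A| × |B| = 5 × 6 = 30

30


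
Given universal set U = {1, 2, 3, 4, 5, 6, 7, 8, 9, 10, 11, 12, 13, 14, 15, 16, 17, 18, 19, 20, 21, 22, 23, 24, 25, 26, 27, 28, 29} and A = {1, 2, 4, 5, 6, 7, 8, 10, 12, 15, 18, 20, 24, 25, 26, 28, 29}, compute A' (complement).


Universal set U = {1, 2, 3, 4, 5, 6, 7, 8, 9, 10, 11, 12, 13, 14, 15, 16, 17, 18, 19, 20, 21, 22, 23, 24, 25, 26, 27, 28, 29}
Set A = {1, 2, 4, 5, 6, 7, 8, 10, 12, 15, 18, 20, 24, 25, 26, 28, 29}
A' = U \ A = elements in U but not in A
Checking each element of U:
1 (in A, exclude), 2 (in A, exclude), 3 (not in A, include), 4 (in A, exclude), 5 (in A, exclude), 6 (in A, exclude), 7 (in A, exclude), 8 (in A, exclude), 9 (not in A, include), 10 (in A, exclude), 11 (not in A, include), 12 (in A, exclude), 13 (not in A, include), 14 (not in A, include), 15 (in A, exclude), 16 (not in A, include), 17 (not in A, include), 18 (in A, exclude), 19 (not in A, include), 20 (in A, exclude), 21 (not in A, include), 22 (not in A, include), 23 (not in A, include), 24 (in A, exclude), 25 (in A, exclude), 26 (in A, exclude), 27 (not in A, include), 28 (in A, exclude), 29 (in A, exclude)
A' = {3, 9, 11, 13, 14, 16, 17, 19, 21, 22, 23, 27}

{3, 9, 11, 13, 14, 16, 17, 19, 21, 22, 23, 27}


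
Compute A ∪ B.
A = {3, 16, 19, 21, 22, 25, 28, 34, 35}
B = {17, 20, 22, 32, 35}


Set A = {3, 16, 19, 21, 22, 25, 28, 34, 35}
Set B = {17, 20, 22, 32, 35}
A ∪ B includes all elements in either set.
Elements from A: {3, 16, 19, 21, 22, 25, 28, 34, 35}
Elements from B not already included: {17, 20, 32}
A ∪ B = {3, 16, 17, 19, 20, 21, 22, 25, 28, 32, 34, 35}

{3, 16, 17, 19, 20, 21, 22, 25, 28, 32, 34, 35}


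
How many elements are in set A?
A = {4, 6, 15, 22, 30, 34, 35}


Set A = {4, 6, 15, 22, 30, 34, 35}
Listing elements: 4, 6, 15, 22, 30, 34, 35
Counting: 7 elements
|A| = 7

7


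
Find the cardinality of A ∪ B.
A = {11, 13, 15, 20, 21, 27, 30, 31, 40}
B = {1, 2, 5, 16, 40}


Set A = {11, 13, 15, 20, 21, 27, 30, 31, 40}, |A| = 9
Set B = {1, 2, 5, 16, 40}, |B| = 5
A ∩ B = {40}, |A ∩ B| = 1
|A ∪ B| = |A| + |B| - |A ∩ B| = 9 + 5 - 1 = 13

13


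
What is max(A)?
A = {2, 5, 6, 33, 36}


Set A = {2, 5, 6, 33, 36}
Elements in ascending order: 2, 5, 6, 33, 36
The largest element is 36.

36


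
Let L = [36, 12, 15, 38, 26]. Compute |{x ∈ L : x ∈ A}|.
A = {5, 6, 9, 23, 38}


Set A = {5, 6, 9, 23, 38}
Candidates: [36, 12, 15, 38, 26]
Check each candidate:
36 ∉ A, 12 ∉ A, 15 ∉ A, 38 ∈ A, 26 ∉ A
Count of candidates in A: 1

1


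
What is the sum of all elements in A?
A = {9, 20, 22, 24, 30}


Set A = {9, 20, 22, 24, 30}
Sum = 9 + 20 + 22 + 24 + 30 = 105

105


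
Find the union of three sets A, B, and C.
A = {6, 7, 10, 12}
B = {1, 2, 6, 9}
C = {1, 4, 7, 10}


Set A = {6, 7, 10, 12}
Set B = {1, 2, 6, 9}
Set C = {1, 4, 7, 10}
First, A ∪ B = {1, 2, 6, 7, 9, 10, 12}
Then, (A ∪ B) ∪ C = {1, 2, 4, 6, 7, 9, 10, 12}

{1, 2, 4, 6, 7, 9, 10, 12}


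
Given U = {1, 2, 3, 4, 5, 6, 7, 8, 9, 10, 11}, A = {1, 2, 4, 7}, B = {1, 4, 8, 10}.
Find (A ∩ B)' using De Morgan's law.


U = {1, 2, 3, 4, 5, 6, 7, 8, 9, 10, 11}
A = {1, 2, 4, 7}, B = {1, 4, 8, 10}
A ∩ B = {1, 4}
(A ∩ B)' = U \ (A ∩ B) = {2, 3, 5, 6, 7, 8, 9, 10, 11}
Verification via A' ∪ B': A' = {3, 5, 6, 8, 9, 10, 11}, B' = {2, 3, 5, 6, 7, 9, 11}
A' ∪ B' = {2, 3, 5, 6, 7, 8, 9, 10, 11} ✓

{2, 3, 5, 6, 7, 8, 9, 10, 11}


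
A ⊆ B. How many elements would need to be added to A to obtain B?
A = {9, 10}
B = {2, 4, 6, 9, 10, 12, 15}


Set A = {9, 10}, |A| = 2
Set B = {2, 4, 6, 9, 10, 12, 15}, |B| = 7
Since A ⊆ B: B \ A = {2, 4, 6, 12, 15}
|B| - |A| = 7 - 2 = 5

5


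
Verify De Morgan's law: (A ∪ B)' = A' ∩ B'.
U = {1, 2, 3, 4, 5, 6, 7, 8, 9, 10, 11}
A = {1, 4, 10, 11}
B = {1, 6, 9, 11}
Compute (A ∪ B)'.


U = {1, 2, 3, 4, 5, 6, 7, 8, 9, 10, 11}
A = {1, 4, 10, 11}, B = {1, 6, 9, 11}
A ∪ B = {1, 4, 6, 9, 10, 11}
(A ∪ B)' = U \ (A ∪ B) = {2, 3, 5, 7, 8}
Verification via A' ∩ B': A' = {2, 3, 5, 6, 7, 8, 9}, B' = {2, 3, 4, 5, 7, 8, 10}
A' ∩ B' = {2, 3, 5, 7, 8} ✓

{2, 3, 5, 7, 8}


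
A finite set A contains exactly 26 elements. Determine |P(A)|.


The set has 26 elements.
The power set contains all possible subsets.
|P(A)| = 2^|A| = 2^26 = 67108864

67108864


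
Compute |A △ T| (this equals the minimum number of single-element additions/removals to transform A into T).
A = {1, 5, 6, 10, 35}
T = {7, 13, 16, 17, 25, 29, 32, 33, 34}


Set A = {1, 5, 6, 10, 35}
Set T = {7, 13, 16, 17, 25, 29, 32, 33, 34}
Elements to remove from A (in A, not in T): {1, 5, 6, 10, 35} → 5 removals
Elements to add to A (in T, not in A): {7, 13, 16, 17, 25, 29, 32, 33, 34} → 9 additions
Total edits = 5 + 9 = 14

14


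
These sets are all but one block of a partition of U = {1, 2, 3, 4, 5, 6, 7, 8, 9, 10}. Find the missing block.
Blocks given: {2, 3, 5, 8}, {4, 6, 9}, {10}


U = {1, 2, 3, 4, 5, 6, 7, 8, 9, 10}
Shown blocks: {2, 3, 5, 8}, {4, 6, 9}, {10}
A partition's blocks are pairwise disjoint and cover U, so the missing block = U \ (union of shown blocks).
Union of shown blocks: {2, 3, 4, 5, 6, 8, 9, 10}
Missing block = U \ (union) = {1, 7}

{1, 7}


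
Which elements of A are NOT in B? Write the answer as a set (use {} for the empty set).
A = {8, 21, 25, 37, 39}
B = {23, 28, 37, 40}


Set A = {8, 21, 25, 37, 39}
Set B = {23, 28, 37, 40}
Check each element of A against B:
8 ∉ B (include), 21 ∉ B (include), 25 ∉ B (include), 37 ∈ B, 39 ∉ B (include)
Elements of A not in B: {8, 21, 25, 39}

{8, 21, 25, 39}


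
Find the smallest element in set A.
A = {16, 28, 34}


Set A = {16, 28, 34}
Elements in ascending order: 16, 28, 34
The smallest element is 16.

16


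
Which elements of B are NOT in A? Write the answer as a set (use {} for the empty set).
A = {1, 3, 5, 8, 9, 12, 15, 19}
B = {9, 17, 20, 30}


Set A = {1, 3, 5, 8, 9, 12, 15, 19}
Set B = {9, 17, 20, 30}
Check each element of B against A:
9 ∈ A, 17 ∉ A (include), 20 ∉ A (include), 30 ∉ A (include)
Elements of B not in A: {17, 20, 30}

{17, 20, 30}


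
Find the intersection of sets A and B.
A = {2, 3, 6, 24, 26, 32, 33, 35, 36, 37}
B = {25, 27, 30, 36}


Set A = {2, 3, 6, 24, 26, 32, 33, 35, 36, 37}
Set B = {25, 27, 30, 36}
A ∩ B includes only elements in both sets.
Check each element of A against B:
2 ✗, 3 ✗, 6 ✗, 24 ✗, 26 ✗, 32 ✗, 33 ✗, 35 ✗, 36 ✓, 37 ✗
A ∩ B = {36}

{36}


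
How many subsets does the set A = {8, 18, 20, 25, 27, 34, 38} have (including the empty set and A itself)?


Set A = {8, 18, 20, 25, 27, 34, 38}
|A| = 7
The power set P(A) contains all subsets of A.
|P(A)| = 2^|A| = 2^7 = 128

128


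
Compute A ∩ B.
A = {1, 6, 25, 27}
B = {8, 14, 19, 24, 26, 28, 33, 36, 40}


Set A = {1, 6, 25, 27}
Set B = {8, 14, 19, 24, 26, 28, 33, 36, 40}
A ∩ B includes only elements in both sets.
Check each element of A against B:
1 ✗, 6 ✗, 25 ✗, 27 ✗
A ∩ B = {}

{}


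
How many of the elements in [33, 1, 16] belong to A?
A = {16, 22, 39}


Set A = {16, 22, 39}
Candidates: [33, 1, 16]
Check each candidate:
33 ∉ A, 1 ∉ A, 16 ∈ A
Count of candidates in A: 1

1


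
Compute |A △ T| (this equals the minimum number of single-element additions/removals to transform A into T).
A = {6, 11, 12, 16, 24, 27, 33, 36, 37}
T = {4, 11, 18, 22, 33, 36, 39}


Set A = {6, 11, 12, 16, 24, 27, 33, 36, 37}
Set T = {4, 11, 18, 22, 33, 36, 39}
Elements to remove from A (in A, not in T): {6, 12, 16, 24, 27, 37} → 6 removals
Elements to add to A (in T, not in A): {4, 18, 22, 39} → 4 additions
Total edits = 6 + 4 = 10

10
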